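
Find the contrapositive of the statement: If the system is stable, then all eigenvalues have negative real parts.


Original: If the system is stable, then all eigenvalues have negative real parts
Contrapositive: If ¬Q, then ¬P
Negate Q: not (all eigenvalues have negative real parts)
Negate P: not (the system is stable)

If not (all eigenvalues have negative real parts), then not (the system is stable).


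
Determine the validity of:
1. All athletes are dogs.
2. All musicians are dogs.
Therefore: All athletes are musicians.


Premise 1: All athletes are dogs.
Premise 2: All musicians are dogs.
Conclusion: All athletes are musicians.
Fallacy: undistributed middle. dogs is predicate in both.
Counterexample: athletes and musicians could be disjoint subsets of dogs.

Invalid


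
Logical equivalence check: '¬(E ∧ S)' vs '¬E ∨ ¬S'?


Expression 1: ¬(E ∧ S)
Expression 2: ¬E ∨ ¬S
Truth table (E S | Expr1 Expr2):
  T T |   F     F
  T F |   T     T
  F T |   T     T
  F F |   T     T
All 4 rows agree, so the expressions are logically equivalent.

Yes


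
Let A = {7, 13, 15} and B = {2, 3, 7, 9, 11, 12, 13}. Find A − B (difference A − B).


A = {7, 13, 15}
B = {2, 3, 7, 9, 11, 12, 13}
Operation: difference A − B
In A but not B: 15

{15}


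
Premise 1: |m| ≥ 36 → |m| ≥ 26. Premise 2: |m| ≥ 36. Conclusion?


Modus ponens: P → Q, P ⊢ Q
P: |m| ≥ 36
Q: |m| ≥ 26
We have P → Q and P is true.
By modus ponens, Q must be true.

|m| ≥ 26


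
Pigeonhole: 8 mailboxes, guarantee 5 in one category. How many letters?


Pigeonhole: to guarantee k in one of n categories, need (k-1)×n + 1.
k = 5, n = 8
Minimum = (5-1) × 8 + 1 = 4 × 8 + 1

33


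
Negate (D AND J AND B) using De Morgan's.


De Morgan's law: ¬(P ∧ Q ∧ R) ≡ ¬P ∨ ¬Q ∨ ¬R
¬(D ∧ J ∧ B) = ¬D ∨ ¬J ∨ ¬B

¬D ∨ ¬J ∨ ¬B


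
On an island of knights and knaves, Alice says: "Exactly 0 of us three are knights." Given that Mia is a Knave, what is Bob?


Alice claims exactly 0 knights among Alice, Mia, Bob.
Given: Mia is a Knave.

Case 1: Alice is a Knight (tells truth)
  Then exactly 0 of the three are knights.
  Counting Alice, Mia: 1 knight(s) so far. Need -1 more → impossible.
Case 2: Alice is a Knave (lies)
  Then the count is NOT 0.
  If Bob = Knave, count = 0 = 0 → claim would be true, contradicts lie.
  If Bob = Knight, count = 1 ≠ 0 → lie confirmed ✓

Bob is a Knight.

Knight


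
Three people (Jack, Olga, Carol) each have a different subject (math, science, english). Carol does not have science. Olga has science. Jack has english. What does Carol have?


From clues:
  Jack → english
  Olga → science
By elimination, Carol gets the remaining.

math


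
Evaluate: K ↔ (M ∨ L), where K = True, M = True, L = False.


K = True, M = True, L = False
Step 1: M ∨ L = True OR False = True
Step 2: K ↔ (True): true when both sides have same truth value.
Result: True ↔ True = True

True


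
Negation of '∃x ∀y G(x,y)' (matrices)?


Original: ∃x ∀y G(x,y)
Rule: ¬∀→∃, ¬∃→∀, negate predicate.
Negation: ∀x ∃y ¬G(x,y)

∀x ∃y ¬G(x,y)


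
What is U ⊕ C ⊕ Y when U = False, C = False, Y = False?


U = False, C = False, Y = False
Step 1: U ⊕ C = False XOR False = False
Step 2: False ⊕ Y = False XOR False = False
XOR is true when an odd number of operands are true.

False


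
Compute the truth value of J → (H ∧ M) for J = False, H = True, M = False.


J = False, H = True, M = False
Step 1: H ∧ M = True AND False = False
Step 2: J → (False): false only when J=True and consequent=False.
Result: True

True


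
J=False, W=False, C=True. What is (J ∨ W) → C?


J = False, W = False, C = True
Expression: (J ∨ W) → C
Step 1: J ∨ W = False OR False = False
Step 2: (False) → C = False → True (false only if antecedent True and consequent False) = True

True


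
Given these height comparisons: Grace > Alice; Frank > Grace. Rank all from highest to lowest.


Constraints: Grace > Alice; Frank > Grace
Method: at each step, the next-highest is the one remaining person who never appears on the smaller side of a constraint between remaining people.
  Step 1: remaining {Alice, Grace, Frank}; on the smaller side: {Alice, Grace} → Frank is next (Frank > Grace).
  Step 2: remaining {Alice, Grace}; on the smaller side: {Alice} → Grace is next (Grace > Alice).
  Step 3: only Alice remains → lowest.
Final ranking (highest to lowest):

Frank > Grace > Alice


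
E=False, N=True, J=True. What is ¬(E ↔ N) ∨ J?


E = False, N = True, J = True
Expression: ¬(E ↔ N) ∨ J
Step 1: E ↔ N = (False iff True) = False
Step 2: ¬(E ↔ N) = NOT False = True
Step 3: (True) ∨ J = True OR True = True

True


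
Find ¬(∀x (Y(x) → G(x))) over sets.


Original: ∀x (Y(x) → G(x))
Rule: ¬∀→∃, ¬∃→∀, negate predicate.
Negation: ∃x (Y(x) ∧ ¬G(x))

∃x (Y(x) ∧ ¬G(x))


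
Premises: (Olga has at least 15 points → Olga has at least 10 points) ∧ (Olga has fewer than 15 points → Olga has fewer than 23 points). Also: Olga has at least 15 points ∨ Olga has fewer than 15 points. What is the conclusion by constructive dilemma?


Constructive dilemma: (P → Q) ∧ (R → S), P ∨ R ⊢ Q ∨ S
Premise 1: Olga has at least 15 points → Olga has at least 10 points
Premise 2: Olga has fewer than 15 points → Olga has fewer than 23 points
Premise 3: Olga has at least 15 points ∨ Olga has fewer than 15 points
Case 1: Assuming Olga has at least 15 points, then by Premise 1, Olga has at least 10 points.
Case 2: Assuming Olga has fewer than 15 points, then by Premise 2, Olga has fewer than 23 points.
Since one of Olga has at least 15 points or Olga has fewer than 15 points must hold, we get Olga has at least 10 points or Olga has fewer than 23 points.

Olga has at least 10 points or Olga has fewer than 23 points.


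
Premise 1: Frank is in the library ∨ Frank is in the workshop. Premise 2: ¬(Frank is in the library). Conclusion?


Disjunctive syllogism: P ∨ Q, ¬P ⊢ Q
Disjunction: Frank is in the library ∨ Frank is in the workshop
We know it is not the case that Frank is in the library.
By disjunctive syllogism, the other disjunct must be true.

Frank is in the workshop


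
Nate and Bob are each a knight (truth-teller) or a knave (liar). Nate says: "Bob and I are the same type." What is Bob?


Nate says: "Bob and I are the same type."
Case 1: Nate is a Knight (truth-teller)
  Statement is true → they ARE the same → Bob is also a Knight
Case 2: Nate is a Knave (liar)
  Statement is false → they are NOT the same → Bob is a Knight
In both cases, Bob is a Knight.

Knight


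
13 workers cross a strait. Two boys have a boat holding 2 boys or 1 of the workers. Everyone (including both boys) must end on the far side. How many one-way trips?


Per crossing of one of the workers: boys→, one←, one of the workers→, one← = 4 trips
13 × 4 = 52, + 1 final boys→ = 53
Minimum trips = 53

53


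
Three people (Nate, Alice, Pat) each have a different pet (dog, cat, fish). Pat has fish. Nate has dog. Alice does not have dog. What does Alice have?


From clues:
  Pat → fish
  Nate → dog
By elimination, Alice gets the remaining.

cat


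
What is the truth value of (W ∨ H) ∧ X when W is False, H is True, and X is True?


W = False, H = True, X = True
Step 1: W ∨ H = False OR True = True
Step 2: True ∧ X = True AND True = True
OR is true when at least one operand is true; AND requires both.

True


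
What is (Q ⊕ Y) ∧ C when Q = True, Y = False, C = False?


Q = True, Y = False, C = False
Step 1: Q ⊕ Y = True XOR False = True
Step 2: True ∧ C = True AND False = False
XOR true when exactly one of Q,Y is true; then AND with C.

False


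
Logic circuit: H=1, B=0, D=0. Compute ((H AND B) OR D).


H AND B = 1&0 = 0
0 OR 0 = 0

0


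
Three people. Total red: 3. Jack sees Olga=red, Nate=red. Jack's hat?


Total red = 3, seen red = 2
Own red = 3 - 2 = 1
Jack's hat is red.

red


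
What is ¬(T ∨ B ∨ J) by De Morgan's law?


De Morgan's law: ¬(P ∨ Q ∨ R) ≡ ¬P ∧ ¬Q ∧ ¬R
¬(T ∨ B ∨ J) = ¬T ∧ ¬B ∧ ¬J

¬T ∧ ¬B ∧ ¬J


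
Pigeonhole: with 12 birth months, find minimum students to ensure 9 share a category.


Pigeonhole: to guarantee k in one of n categories, need (k-1)×n + 1.
k = 9, n = 12
Minimum = (9-1) × 12 + 1 = 8 × 12 + 1

97


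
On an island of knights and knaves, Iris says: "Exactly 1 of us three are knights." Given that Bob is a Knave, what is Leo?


Iris claims exactly 1 knights among Iris, Bob, Leo.
Given: Bob is a Knave.

Case 1: Iris is a Knight (tells truth)
  Then exactly 1 of the three are knights.
  Counting Iris, Bob: 1 knight(s) so far. Need 0 more → Leo = Knave.
Case 2: Iris is a Knave (lies)
  Then the count is NOT 1.
  If Leo = Knight, count = 1 = 1 → claim would be true, contradicts lie.
  If Leo = Knave, count = 0 ≠ 1 → lie confirmed ✓

Leo is a Knave.

Knave


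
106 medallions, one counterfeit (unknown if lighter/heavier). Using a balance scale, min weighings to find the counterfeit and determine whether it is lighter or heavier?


Let n = 106. 212 possibilities (n medallions × lighter/heavier); each weighing has 3 outcomes.
Bound for k weighings: say the first weighing puts j medallions on each pan. If it tips, the 2j weighed medallions remain suspects (each with a known direction) and k-1 weighings give 3^(k-1) outcomes; 3^(k-1) is odd, so 2j ≤ 3^(k-1) - 1. If it balances, the n - 2j unweighed medallions remain with direction unknown: 2(n - 2j) ≤ 3^(k-1) - 1 by the same parity argument. Adding, n ≤ (3^(k-1) - 1) + (3^(k-1) - 1)/2 = (3^k - 3)/2, and the classical three-group strategy achieves this (3 medallions in 2 weighings, 12 in 3, 39 in 4, 120 in 5).
So we need the smallest k with (3^k - 3)/2 ≥ 106.
k = 4: (3^4 - 3)/2 = 39 < 106 ✗
k = 5: (3^5 - 3)/2 = 120 ≥ 106 ✓

5


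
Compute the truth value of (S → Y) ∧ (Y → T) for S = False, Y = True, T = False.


S = False, Y = True, T = False
Step 1: S → Y is false only when S=True and Y=False. Result: True
Step 2: Y → T is false only when Y=True and T=False. Result: False
Step 3: True ∧ False = False

False


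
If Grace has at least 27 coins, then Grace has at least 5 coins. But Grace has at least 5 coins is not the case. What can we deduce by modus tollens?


Modus tollens: P → Q, ¬Q ⊢ ¬P
P: Grace has at least 27 coins
Q: Grace has at least 5 coins
We have P → Q and Q is false.
By modus tollens, P must be false.

It is not the case that Grace has at least 27 coins


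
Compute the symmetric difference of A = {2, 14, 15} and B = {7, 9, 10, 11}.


A = {2, 14, 15}
B = {7, 9, 10, 11}
Operation: symmetric difference
In A only: [2, 14, 15], in B only: [7, 9, 10, 11]

{2, 7, 9, 10, 11, 14, 15}


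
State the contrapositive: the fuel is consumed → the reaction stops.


Original: If the fuel is consumed, then the reaction stops
Contrapositive: If ¬Q, then ¬P
Negate Q: not (the reaction stops)
Negate P: not (the fuel is consumed)

If not (the reaction stops), then not (the fuel is consumed).


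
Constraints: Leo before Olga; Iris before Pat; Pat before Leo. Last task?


Constraints: Leo before Olga; Iris before Pat; Pat before Leo
The last task can have nothing scheduled after it, so it must never appear on the left of a 'before'.
Tasks appearing before some other task: Leo, Iris, Pat.
The only task not in that list is Olga → it is last.

Olga


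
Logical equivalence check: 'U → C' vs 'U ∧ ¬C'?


Expression 1: U → C
Expression 2: U ∧ ¬C
Truth table (U C | Expr1 Expr2):
  T T |   T     F   ← differ
  T F |   F     T   ← differ
  F T |   T     F   ← differ
  F F |   T     F   ← differ
Counterexample: U=T, C=T gives Expr1 = T but Expr2 = F, so the expressions are NOT logically equivalent.

No


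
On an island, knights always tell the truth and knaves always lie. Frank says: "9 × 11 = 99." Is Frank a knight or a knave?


Statement: "9 × 11 = 99."
Actual: 9 × 11 = 99
Claimed: 99
Statement is TRUE → Frank tells the truth → Knight

Knight


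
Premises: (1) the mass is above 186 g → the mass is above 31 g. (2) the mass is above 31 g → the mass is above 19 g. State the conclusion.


Hypothetical syllogism: P → Q, Q → R ⊢ P → R
Premise 1: the mass is above 186 g → the mass is above 31 g
Premise 2: the mass is above 31 g → the mass is above 19 g
Chain the implications: the middle term (the mass is above 31 g) links the two.
Conclusion: If the mass is above 186 g, then the mass is above 19 g.

If the mass is above 186 g, then the mass is above 19 g.


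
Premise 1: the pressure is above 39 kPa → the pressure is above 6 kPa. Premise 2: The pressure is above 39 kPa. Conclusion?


Modus ponens: P → Q, P ⊢ Q
P: the pressure is above 39 kPa
Q: the pressure is above 6 kPa
We have P → Q and P is true.
By modus ponens, Q must be true.

The pressure is above 6 kPa


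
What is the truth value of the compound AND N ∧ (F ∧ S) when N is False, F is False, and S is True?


N = False, F = False, S = True
Step 1: F ∧ S = False AND True = False
Step 2: N ∧ False = False AND False = False
AND is true only when ALL operands are true.

False


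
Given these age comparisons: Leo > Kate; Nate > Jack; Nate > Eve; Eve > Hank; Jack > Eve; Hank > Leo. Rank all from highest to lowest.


Constraints: Leo > Kate; Nate > Jack; Nate > Eve; Eve > Hank; Jack > Eve; Hank > Leo
Method: at each step, the next-highest is the one remaining person who never appears on the smaller side of a constraint between remaining people.
  Step 1: remaining {Leo, Jack, Eve, Kate, Nate, Hank}; on the smaller side: {Leo, Jack, Eve, Kate, Hank} → Nate is next (Nate > Jack; Nate > Eve).
  Step 2: remaining {Leo, Jack, Eve, Kate, Hank}; on the smaller side: {Leo, Eve, Kate, Hank} → Jack is next (Jack > Eve).
  Step 3: remaining {Leo, Eve, Kate, Hank}; on the smaller side: {Leo, Kate, Hank} → Eve is next (Eve > Hank).
  Step 4: remaining {Leo, Kate, Hank}; on the smaller side: {Leo, Kate} → Hank is next (Hank > Leo).
  Step 5: remaining {Leo, Kate}; on the smaller side: {Kate} → Leo is next (Leo > Kate).
  Step 6: only Kate remains → lowest.
Final ranking (highest to lowest):

Nate > Jack > Eve > Hank > Leo > Kate


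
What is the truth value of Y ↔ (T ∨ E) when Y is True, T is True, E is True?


Y = True, T = True, E = True
Step 1: T ∨ E = True OR True = True
Step 2: Y ↔ (True): true when both sides have same truth value.
Result: True ↔ True = True

True


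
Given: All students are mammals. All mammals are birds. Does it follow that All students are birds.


Premise 1: All students are mammals.
Premise 2: All mammals are birds.
Conclusion: All students are birds.
Barbara syllogism (AAA-1): All A are B, All B are C → All A are C.
Middle term (mammals) distributed in premise 2.

Valid


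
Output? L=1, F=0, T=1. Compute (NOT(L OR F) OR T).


L OR F = 1
NOT(1) = 0
0 OR 1 = 1

1


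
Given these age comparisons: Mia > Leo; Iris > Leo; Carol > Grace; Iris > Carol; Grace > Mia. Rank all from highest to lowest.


Constraints: Mia > Leo; Iris > Leo; Carol > Grace; Iris > Carol; Grace > Mia
Method: at each step, the next-highest is the one remaining person who never appears on the smaller side of a constraint between remaining people.
  Step 1: remaining {Iris, Grace, Leo, Carol, Mia}; on the smaller side: {Grace, Leo, Carol, Mia} → Iris is next (Iris > Leo; Iris > Carol).
  Step 2: remaining {Grace, Leo, Carol, Mia}; on the smaller side: {Grace, Leo, Mia} → Carol is next (Carol > Grace).
  Step 3: remaining {Grace, Leo, Mia}; on the smaller side: {Leo, Mia} → Grace is next (Grace > Mia).
  Step 4: remaining {Leo, Mia}; on the smaller side: {Leo} → Mia is next (Mia > Leo).
  Step 5: only Leo remains → lowest.
Final ranking (highest to lowest):

Iris > Carol > Grace > Mia > Leo


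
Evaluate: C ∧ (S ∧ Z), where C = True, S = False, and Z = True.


C = True, S = False, Z = True
Step 1: S ∧ Z = False AND True = False
Step 2: C ∧ False = True AND False = False
AND is true only when ALL operands are true.

False


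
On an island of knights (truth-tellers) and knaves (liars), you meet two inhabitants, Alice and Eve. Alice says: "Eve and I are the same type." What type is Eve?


Alice says: "Eve and I are the same type."
Case 1: Alice is a Knight (truth-teller)
  Statement is true → they ARE the same → Eve is also a Knight
Case 2: Alice is a Knave (liar)
  Statement is false → they are NOT the same → Eve is a Knight
In both cases, Eve is a Knight.

Knight


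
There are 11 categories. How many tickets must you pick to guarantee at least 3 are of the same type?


Pigeonhole: to guarantee k in one of n categories, need (k-1)×n + 1.
k = 3, n = 11
Minimum = (3-1) × 11 + 1 = 2 × 11 + 1

23


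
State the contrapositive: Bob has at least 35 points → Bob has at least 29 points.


Original: If Bob has at least 35 points, then Bob has at least 29 points
Contrapositive: If ¬Q, then ¬P
Negate Q: not (Bob has at least 29 points)
Negate P: not (Bob has at least 35 points)

If not (Bob has at least 29 points), then not (Bob has at least 35 points).


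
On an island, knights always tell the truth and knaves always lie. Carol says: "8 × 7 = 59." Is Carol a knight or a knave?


Statement: "8 × 7 = 59."
Actual: 8 × 7 = 56
Claimed: 59
Statement is FALSE → Carol lies → Knave

Knave


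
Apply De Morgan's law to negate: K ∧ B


De Morgan's law: ¬(P ∧ Q) ≡ ¬P ∨ ¬Q
¬(K ∧ B) = ¬K ∨ ¬B

¬K ∨ ¬B


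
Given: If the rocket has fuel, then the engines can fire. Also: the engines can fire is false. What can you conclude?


Modus tollens: P → Q, ¬Q ⊢ ¬P
P: the rocket has fuel
Q: the engines can fire
We have P → Q and Q is false.
By modus tollens, P must be false.

It is not the case that the rocket has fuel


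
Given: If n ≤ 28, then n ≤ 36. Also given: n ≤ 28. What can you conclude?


Modus ponens: P → Q, P ⊢ Q
P: n ≤ 28
Q: n ≤ 36
We have P → Q and P is true.
By modus ponens, Q must be true.

n ≤ 36


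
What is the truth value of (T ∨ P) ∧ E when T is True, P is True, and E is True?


T = True, P = True, E = True
Step 1: T ∨ P = True OR True = True
Step 2: True ∧ E = True AND True = True
OR is true when at least one operand is true; AND requires both.

True


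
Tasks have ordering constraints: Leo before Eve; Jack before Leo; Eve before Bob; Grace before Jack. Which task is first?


Constraints: Leo before Eve; Jack before Leo; Eve before Bob; Grace before Jack
The first task can have nothing scheduled before it, so it must never appear on the right of a 'before'.
Tasks appearing after some 'before': Eve, Leo, Bob, Jack.
The only task not in that list is Grace → it is first.

Grace


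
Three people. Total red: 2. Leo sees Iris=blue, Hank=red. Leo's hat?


Total red = 2, seen red = 1
Own red = 2 - 1 = 1
Leo's hat is red.

red


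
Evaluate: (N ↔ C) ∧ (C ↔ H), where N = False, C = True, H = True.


N = False, C = True, H = True
Step 1: N ↔ C is true when N and C have the same value. Result: False
Step 2: C ↔ H is true when C and H have the same value. Result: True
Step 3: False ∧ True = False

False


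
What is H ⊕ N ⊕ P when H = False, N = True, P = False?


H = False, N = True, P = False
Step 1: H ⊕ N = False XOR True = True
Step 2: True ⊕ P = True XOR False = True
XOR is true when an odd number of operands are true.

True


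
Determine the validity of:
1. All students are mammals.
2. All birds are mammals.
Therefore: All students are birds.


Premise 1: All students are mammals.
Premise 2: All birds are mammals.
Conclusion: All students are birds.
Fallacy: undistributed middle. mammals is predicate in both.
Counterexample: students and birds could be disjoint subsets of mammals.

Invalid


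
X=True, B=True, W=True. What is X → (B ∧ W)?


X = True, B = True, W = True
Expression: X → (B ∧ W)
Step 1: B ∧ W = True AND True = True
Step 2: X → (True) = True → True = True

True


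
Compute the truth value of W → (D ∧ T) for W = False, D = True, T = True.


W = False, D = True, T = True
Step 1: D ∧ T = True AND True = True
Step 2: W → (True): false only when W=True and consequent=False.
Result: True

True


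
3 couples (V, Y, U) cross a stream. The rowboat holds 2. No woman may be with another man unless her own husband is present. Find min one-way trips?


Label couples V, Y, U (H = husband, W = wife).
Counting alone: 6 people, the rowboat carries 2 and someone must bring it back, so each round trip nets at most +1 on the far side until the last crossing → at least 9 trips. The jealousy constraint makes 9 impossible; the shortest valid schedule has 11:
1. WV+WY →  (far: WV,WY; near: HV,HY,HU,WU)
2. WV ←       (far: WY; near: HV,HY,HU,WV,WU)
3. WV+WU →  (far: WV,WY,WU; near: HV,HY,HU)
4. WV ←       (far: WY,WU; near: HV,HY,HU,WV)
5. HY+HU →  (far: HY,WY,HU,WU; near: HV,WV)
6. HY+WY ←  (far: HU,WU; near: HV,WV,HY,WY)
7. HV+HY →  (far: HV,HY,HU,WU; near: WV,WY)
8. WU ←       (far: HV,HY,HU; near: WV,WY,WU)
9. WV+WY →  (far: HV,WV,HY,WY,HU; near: WU)
10. HU ←      (far: HV,WV,HY,WY; near: HU,WU)
11. HU+WU → (far: all six; near: empty)
In every state each wife is either with her husband or with no other man.
Minimum trips = 11

11


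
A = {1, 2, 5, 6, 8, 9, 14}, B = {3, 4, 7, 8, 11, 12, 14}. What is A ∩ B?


A = {1, 2, 5, 6, 8, 9, 14}
B = {3, 4, 7, 8, 11, 12, 14}
Operation: intersection
Elements in both: 8, 14

{8, 14}


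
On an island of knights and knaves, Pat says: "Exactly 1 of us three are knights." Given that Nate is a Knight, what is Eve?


Pat claims exactly 1 knights among Pat, Nate, Eve.
Given: Nate is a Knight.

Case 1: Pat is a Knight (tells truth)
  Then exactly 1 of the three are knights.
  Counting Pat, Nate: 2 knight(s) so far. Need -1 more → impossible.
Case 2: Pat is a Knave (lies)
  Then the count is NOT 1.
  If Eve = Knave, count = 1 = 1 → claim would be true, contradicts lie.
  If Eve = Knight, count = 2 ≠ 1 → lie confirmed ✓

Eve is a Knight.

Knight


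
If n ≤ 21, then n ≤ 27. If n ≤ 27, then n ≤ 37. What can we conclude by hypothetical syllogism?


Hypothetical syllogism: P → Q, Q → R ⊢ P → R
Premise 1: n ≤ 21 → n ≤ 27
Premise 2: n ≤ 27 → n ≤ 37
Chain the implications: the middle term (n ≤ 27) links the two.
Conclusion: If n ≤ 21, then n ≤ 37.

If n ≤ 21, then n ≤ 37.


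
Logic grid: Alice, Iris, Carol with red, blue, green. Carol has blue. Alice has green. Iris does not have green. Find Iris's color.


From clues:
  Carol → blue
  Alice → green
By elimination, Iris gets the remaining.

red


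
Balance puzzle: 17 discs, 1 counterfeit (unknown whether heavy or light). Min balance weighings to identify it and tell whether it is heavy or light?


Let n = 17. 34 possibilities (n discs × lighter/heavier); each weighing has 3 outcomes.
Bound for k weighings: say the first weighing puts j discs on each pan. If it tips, the 2j weighed discs remain suspects (each with a known direction) and k-1 weighings give 3^(k-1) outcomes; 3^(k-1) is odd, so 2j ≤ 3^(k-1) - 1. If it balances, the n - 2j unweighed discs remain with direction unknown: 2(n - 2j) ≤ 3^(k-1) - 1 by the same parity argument. Adding, n ≤ (3^(k-1) - 1) + (3^(k-1) - 1)/2 = (3^k - 3)/2, and the classical three-group strategy achieves this (3 discs in 2 weighings, 12 in 3, 39 in 4, 120 in 5).
So we need the smallest k with (3^k - 3)/2 ≥ 17.
k = 3: (3^3 - 3)/2 = 12 < 17 ✗
k = 4: (3^4 - 3)/2 = 39 ≥ 17 ✓

4


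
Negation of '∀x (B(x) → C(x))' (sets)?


Original: ∀x (B(x) → C(x))
Rule: ¬∀→∃, ¬∃→∀, negate predicate.
Negation: ∃x (B(x) ∧ ¬C(x))

∃x (B(x) ∧ ¬C(x))


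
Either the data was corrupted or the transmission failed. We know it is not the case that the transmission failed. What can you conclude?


Disjunctive syllogism: P ∨ Q, ¬P ⊢ Q
Disjunction: the data was corrupted ∨ the transmission failed
We know it is not the case that the transmission failed.
By disjunctive syllogism, the other disjunct must be true.

The data was corrupted


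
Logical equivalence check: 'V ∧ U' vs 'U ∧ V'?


Expression 1: V ∧ U
Expression 2: U ∧ V
Truth table (V U | Expr1 Expr2):
  T T |   T     T
  T F |   F     F
  F T |   F     F
  F F |   F     F
All 4 rows agree, so the expressions are logically equivalent.

Yes


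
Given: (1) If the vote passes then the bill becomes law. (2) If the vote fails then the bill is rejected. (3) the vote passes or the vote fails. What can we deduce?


Constructive dilemma: (P → Q) ∧ (R → S), P ∨ R ⊢ Q ∨ S
Premise 1: the vote passes → the bill becomes law
Premise 2: the vote fails → the bill is rejected
Premise 3: the vote passes ∨ the vote fails
Case 1: Assuming the vote passes, then by Premise 1, the bill becomes law.
Case 2: Assuming the vote fails, then by Premise 2, the bill is rejected.
Since one of the vote passes or the vote fails must hold, we get the bill becomes law or the bill is rejected.

The bill becomes law or the bill is rejected.


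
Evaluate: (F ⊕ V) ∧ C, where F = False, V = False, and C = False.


F = False, V = False, C = False
Step 1: F ⊕ V = False XOR False = False
Step 2: False ∧ C = False AND False = False
XOR true when exactly one of F,V is true; then AND with C.

False


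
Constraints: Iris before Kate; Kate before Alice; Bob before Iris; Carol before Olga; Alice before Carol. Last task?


Constraints: Iris before Kate; Kate before Alice; Bob before Iris; Carol before Olga; Alice before Carol
The last task can have nothing scheduled after it, so it must never appear on the left of a 'before'.
Tasks appearing before some other task: Iris, Kate, Bob, Carol, Alice.
The only task not in that list is Olga → it is last.

Olga


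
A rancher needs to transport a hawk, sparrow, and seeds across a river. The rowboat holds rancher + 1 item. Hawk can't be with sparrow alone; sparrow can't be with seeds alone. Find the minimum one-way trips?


1. rancher+sparrow → 2. rancher ← 3. rancher+hawk → 4. rancher+sparrow ← 5. rancher+seeds → 6. rancher ← 7. rancher+sparrow →
Minimum trips = 7

7


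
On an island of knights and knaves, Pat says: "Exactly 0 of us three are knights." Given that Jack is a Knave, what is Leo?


Pat claims exactly 0 knights among Pat, Jack, Leo.
Given: Jack is a Knave.

Case 1: Pat is a Knight (tells truth)
  Then exactly 0 of the three are knights.
  Counting Pat, Jack: 1 knight(s) so far. Need -1 more → impossible.
Case 2: Pat is a Knave (lies)
  Then the count is NOT 0.
  If Leo = Knave, count = 0 = 0 → claim would be true, contradicts lie.
  If Leo = Knight, count = 1 ≠ 0 → lie confirmed ✓

Leo is a Knight.

Knight


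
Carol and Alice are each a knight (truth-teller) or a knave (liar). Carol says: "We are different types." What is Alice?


Carol says: "We are different types."
Case 1: Carol is a Knight (truth-teller)
  Statement is true → they ARE different → Alice is a Knave
Case 2: Carol is a Knave (liar)
  Statement is false → they are NOT different → Alice is a Knave
In both cases, Alice is a Knave.

Knave


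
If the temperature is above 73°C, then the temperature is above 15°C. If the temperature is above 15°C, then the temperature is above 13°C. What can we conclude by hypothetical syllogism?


Hypothetical syllogism: P → Q, Q → R ⊢ P → R
Premise 1: the temperature is above 73°C → the temperature is above 15°C
Premise 2: the temperature is above 15°C → the temperature is above 13°C
Chain the implications: the middle term (the temperature is above 15°C) links the two.
Conclusion: If the temperature is above 73°C, then the temperature is above 13°C.

If the temperature is above 73°C, then the temperature is above 13°C.


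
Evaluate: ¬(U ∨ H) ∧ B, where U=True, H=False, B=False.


U = True, H = False, B = False
Expression: ¬(U ∨ H) ∧ B
Step 1: U ∨ H = True OR False = True
Step 2: ¬(U ∨ H) = NOT True = False
Step 3: (False) ∧ B = False AND False = False

False


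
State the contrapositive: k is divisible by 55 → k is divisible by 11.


Original: If k is divisible by 55, then k is divisible by 11
Contrapositive: If ¬Q, then ¬P
Negate Q: not (k is divisible by 11)
Negate P: not (k is divisible by 55)

If not (k is divisible by 11), then not (k is divisible by 55).


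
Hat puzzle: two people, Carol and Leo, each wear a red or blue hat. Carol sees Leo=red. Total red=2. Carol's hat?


Total red = 2, Leo = red
Red accounted for: 1
Remaining for Carol: 1
Carol's hat is red.

red


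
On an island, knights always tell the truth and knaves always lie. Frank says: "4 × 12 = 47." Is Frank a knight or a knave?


Statement: "4 × 12 = 47."
Actual: 4 × 12 = 48
Claimed: 47
Statement is FALSE → Frank lies → Knave

Knave


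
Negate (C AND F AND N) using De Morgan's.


De Morgan's law: ¬(P ∧ Q ∧ R) ≡ ¬P ∨ ¬Q ∨ ¬R
¬(C ∧ F ∧ N) = ¬C ∨ ¬F ∨ ¬N

¬C ∨ ¬F ∨ ¬N


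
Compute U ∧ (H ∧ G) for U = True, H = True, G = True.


U = True, H = True, G = True
Step 1: H ∧ G = True AND True = True
Step 2: U ∧ True = True AND True = True
AND is true only when ALL operands are true.

True


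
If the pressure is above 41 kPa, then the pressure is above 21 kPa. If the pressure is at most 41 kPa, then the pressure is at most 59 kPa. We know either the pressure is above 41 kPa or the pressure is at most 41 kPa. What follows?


Constructive dilemma: (P → Q) ∧ (R → S), P ∨ R ⊢ Q ∨ S
Premise 1: the pressure is above 41 kPa → the pressure is above 21 kPa
Premise 2: the pressure is at most 41 kPa → the pressure is at most 59 kPa
Premise 3: the pressure is above 41 kPa ∨ the pressure is at most 41 kPa
Case 1: Assuming the pressure is above 41 kPa, then by Premise 1, the pressure is above 21 kPa.
Case 2: Assuming the pressure is at most 41 kPa, then by Premise 2, the pressure is at most 59 kPa.
Since one of the pressure is above 41 kPa or the pressure is at most 41 kPa must hold, we get the pressure is above 21 kPa or the pressure is at most 59 kPa.

The pressure is above 21 kPa or the pressure is at most 59 kPa.


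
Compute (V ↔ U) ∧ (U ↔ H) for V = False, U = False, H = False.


V = False, U = False, H = False
Step 1: V ↔ U is true when V and U have the same value. Result: True
Step 2: U ↔ H is true when U and H have the same value. Result: True
Step 3: True ∧ True = True

True


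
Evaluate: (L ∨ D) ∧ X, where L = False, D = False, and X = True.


L = False, D = False, X = True
Step 1: L ∨ D = False OR False = False
Step 2: False ∧ X = False AND True = False
OR is true when at least one operand is true; AND requires both.

False


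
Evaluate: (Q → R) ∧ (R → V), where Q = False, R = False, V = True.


Q = False, R = False, V = True
Step 1: Q → R is false only when Q=True and R=False. Result: True
Step 2: R → V is false only when R=True and V=False. Result: True
Step 3: True ∧ True = True

True


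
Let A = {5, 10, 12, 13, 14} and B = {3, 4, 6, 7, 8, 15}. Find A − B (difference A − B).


A = {5, 10, 12, 13, 14}
B = {3, 4, 6, 7, 8, 15}
Operation: difference A − B
In A but not B: 5, 10, 12, 13, 14

{5, 10, 12, 13, 14}


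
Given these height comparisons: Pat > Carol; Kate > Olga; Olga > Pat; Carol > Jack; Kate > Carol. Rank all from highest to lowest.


Constraints: Pat > Carol; Kate > Olga; Olga > Pat; Carol > Jack; Kate > Carol
Method: at each step, the next-highest is the one remaining person who never appears on the smaller side of a constraint between remaining people.
  Step 1: remaining {Kate, Carol, Jack, Olga, Pat}; on the smaller side: {Carol, Jack, Olga, Pat} → Kate is next (Kate > Olga; Kate > Carol).
  Step 2: remaining {Carol, Jack, Olga, Pat}; on the smaller side: {Carol, Jack, Pat} → Olga is next (Olga > Pat).
  Step 3: remaining {Carol, Jack, Pat}; on the smaller side: {Carol, Jack} → Pat is next (Pat > Carol).
  Step 4: remaining {Carol, Jack}; on the smaller side: {Jack} → Carol is next (Carol > Jack).
  Step 5: only Jack remains → lowest.
Final ranking (highest to lowest):

Kate > Olga > Pat > Carol > Jack


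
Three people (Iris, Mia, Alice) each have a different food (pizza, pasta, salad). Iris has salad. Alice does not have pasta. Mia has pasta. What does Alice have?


From clues:
  Iris → salad
  Mia → pasta
By elimination, Alice gets the remaining.

pizza


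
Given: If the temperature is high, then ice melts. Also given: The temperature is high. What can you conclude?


Modus ponens: P → Q, P ⊢ Q
P: the temperature is high
Q: ice melts
We have P → Q and P is true.
By modus ponens, Q must be true.

Ice melts


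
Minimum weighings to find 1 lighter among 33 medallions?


Each weighing has 3 outcomes (left heavy / balance / right heavy), so k weighings distinguish at most 3^k cases; splitting into three near-equal groups achieves this.
Need 3^k ≥ 33: 3^3 = 27 < 33 ≤ 3^4 = 81
k = ⌈log₃(33)⌉ = 4

4


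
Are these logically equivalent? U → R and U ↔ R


Expression 1: U → R
Expression 2: U ↔ R
Truth table (U R | Expr1 Expr2):
  T T |   T     T
  T F |   F     F
  F T |   T     F   ← differ
  F F |   T     T
Counterexample: U=F, R=T gives Expr1 = T but Expr2 = F, so the expressions are NOT logically equivalent.

No


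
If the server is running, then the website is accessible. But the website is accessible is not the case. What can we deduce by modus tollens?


Modus tollens: P → Q, ¬Q ⊢ ¬P
P: the server is running
Q: the website is accessible
We have P → Q and Q is false.
By modus tollens, P must be false.

It is not the case that the server is running


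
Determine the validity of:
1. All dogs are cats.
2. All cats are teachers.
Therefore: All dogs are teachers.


Premise 1: All dogs are cats.
Premise 2: All cats are teachers.
Conclusion: All dogs are teachers.
Barbara syllogism (AAA-1): All A are B, All B are C → All A are C.
Middle term (cats) distributed in premise 2.

Valid


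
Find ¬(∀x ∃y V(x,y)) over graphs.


Original: ∀x ∃y V(x,y)
Rule: ¬∀→∃, ¬∃→∀, negate predicate.
Negation: ∃x ∀y ¬V(x,y)

∃x ∀y ¬V(x,y)


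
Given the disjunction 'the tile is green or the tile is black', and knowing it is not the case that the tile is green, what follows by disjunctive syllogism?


Disjunctive syllogism: P ∨ Q, ¬P ⊢ Q
Disjunction: the tile is green ∨ the tile is black
We know it is not the case that the tile is green.
By disjunctive syllogism, the other disjunct must be true.

The tile is black


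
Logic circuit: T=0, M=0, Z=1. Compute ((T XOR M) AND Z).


T XOR M = 0^0 = 0
0 AND 1 = 0

0


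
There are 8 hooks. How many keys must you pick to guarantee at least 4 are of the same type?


Pigeonhole: to guarantee k in one of n categories, need (k-1)×n + 1.
k = 4, n = 8
Minimum = (4-1) × 8 + 1 = 3 × 8 + 1

25


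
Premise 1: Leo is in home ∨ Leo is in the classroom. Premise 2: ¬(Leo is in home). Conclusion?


Disjunctive syllogism: P ∨ Q, ¬P ⊢ Q
Disjunction: Leo is in home ∨ Leo is in the classroom
We know it is not the case that Leo is in home.
By disjunctive syllogism, the other disjunct must be true.

Leo is in the classroom


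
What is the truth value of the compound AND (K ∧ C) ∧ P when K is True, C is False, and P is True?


K = True, C = False, P = True
Step 1: K ∧ C = True AND False = False
Step 2: False ∧ P = False AND True = False
AND is true only when ALL operands are true.

False


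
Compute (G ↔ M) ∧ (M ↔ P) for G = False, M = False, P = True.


G = False, M = False, P = True
Step 1: G ↔ M is true when G and M have the same value. Result: True
Step 2: M ↔ P is true when M and P have the same value. Result: False
Step 3: True ∧ False = False

False


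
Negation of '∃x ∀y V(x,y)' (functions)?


Original: ∃x ∀y V(x,y)
Rule: ¬∀→∃, ¬∃→∀, negate predicate.
Negation: ∀x ∃y ¬V(x,y)

∀x ∃y ¬V(x,y)


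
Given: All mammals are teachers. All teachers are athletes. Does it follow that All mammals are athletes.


Premise 1: All mammals are teachers.
Premise 2: All teachers are athletes.
Conclusion: All mammals are athletes.
Barbara syllogism (AAA-1): All A are B, All B are C → All A are C.
Middle term (teachers) distributed in premise 2.

Valid


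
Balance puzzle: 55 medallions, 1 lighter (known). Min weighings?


Each weighing has 3 outcomes (left heavy / balance / right heavy), so k weighings distinguish at most 3^k cases; splitting into three near-equal groups achieves this.
Need 3^k ≥ 55: 3^3 = 27 < 55 ≤ 3^4 = 81
k = ⌈log₃(55)⌉ = 4

4


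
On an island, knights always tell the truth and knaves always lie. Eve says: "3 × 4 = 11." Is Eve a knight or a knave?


Statement: "3 × 4 = 11."
Actual: 3 × 4 = 12
Claimed: 11
Statement is FALSE → Eve lies → Knave

Knave


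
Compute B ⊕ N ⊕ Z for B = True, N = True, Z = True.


B = True, N = True, Z = True
Step 1: B ⊕ N = True XOR True = False
Step 2: False ⊕ Z = False XOR True = True
XOR is true when an odd number of operands are true.

True


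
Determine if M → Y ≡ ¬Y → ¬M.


Expression 1: M → Y
Expression 2: ¬Y → ¬M
Truth table (M Y | Expr1 Expr2):
  T T |   T     T
  T F |   F     F
  F T |   T     T
  F F |   T     T
All 4 rows agree, so the expressions are logically equivalent.

Yes


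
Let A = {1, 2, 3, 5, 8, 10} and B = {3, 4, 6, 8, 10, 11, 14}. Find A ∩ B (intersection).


A = {1, 2, 3, 5, 8, 10}
B = {3, 4, 6, 8, 10, 11, 14}
Operation: intersection
Elements in both: 3, 8, 10

{3, 8, 10}


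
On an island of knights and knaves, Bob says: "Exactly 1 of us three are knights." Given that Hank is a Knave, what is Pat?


Bob claims exactly 1 knights among Bob, Hank, Pat.
Given: Hank is a Knave.

Case 1: Bob is a Knight (tells truth)
  Then exactly 1 of the three are knights.
  Counting Bob, Hank: 1 knight(s) so far. Need 0 more → Pat = Knave.
Case 2: Bob is a Knave (lies)
  Then the count is NOT 1.
  If Pat = Knight, count = 1 = 1 → claim would be true, contradicts lie.
  If Pat = Knave, count = 0 ≠ 1 → lie confirmed ✓

Pat is a Knave.

Knave


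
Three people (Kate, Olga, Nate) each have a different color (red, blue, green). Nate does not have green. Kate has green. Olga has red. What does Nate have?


From clues:
  Olga → red
  Kate → green
By elimination, Nate gets the remaining.

blue


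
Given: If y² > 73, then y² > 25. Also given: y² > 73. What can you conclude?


Modus ponens: P → Q, P ⊢ Q
P: y² > 73
Q: y² > 25
We have P → Q and P is true.
By modus ponens, Q must be true.

y² > 25


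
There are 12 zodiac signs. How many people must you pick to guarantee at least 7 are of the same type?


Pigeonhole: to guarantee k in one of n categories, need (k-1)×n + 1.
k = 7, n = 12
Minimum = (7-1) × 12 + 1 = 6 × 12 + 1

73


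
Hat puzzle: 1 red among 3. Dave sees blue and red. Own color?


Total red = 1, seen red = 1
Own red = 1 - 1 = 0
Dave's hat is blue.

blue


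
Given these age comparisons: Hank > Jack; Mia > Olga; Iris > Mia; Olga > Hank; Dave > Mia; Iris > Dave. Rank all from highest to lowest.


Constraints: Hank > Jack; Mia > Olga; Iris > Mia; Olga > Hank; Dave > Mia; Iris > Dave
Method: at each step, the next-highest is the one remaining person who never appears on the smaller side of a constraint between remaining people.
  Step 1: remaining {Dave, Iris, Hank, Jack, Mia, Olga}; on the smaller side: {Dave, Hank, Jack, Mia, Olga} → Iris is next (Iris > Mia; Iris > Dave).
  Step 2: remaining {Dave, Hank, Jack, Mia, Olga}; on the smaller side: {Hank, Jack, Mia, Olga} → Dave is next (Dave > Mia).
  Step 3: remaining {Hank, Jack, Mia, Olga}; on the smaller side: {Hank, Jack, Olga} → Mia is next (Mia > Olga).
  Step 4: remaining {Hank, Jack, Olga}; on the smaller side: {Hank, Jack} → Olga is next (Olga > Hank).
  Step 5: remaining {Hank, Jack}; on the smaller side: {Jack} → Hank is next (Hank > Jack).
  Step 6: only Jack remains → lowest.
Final ranking (highest to lowest):

Iris > Dave > Mia > Olga > Hank > Jack
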